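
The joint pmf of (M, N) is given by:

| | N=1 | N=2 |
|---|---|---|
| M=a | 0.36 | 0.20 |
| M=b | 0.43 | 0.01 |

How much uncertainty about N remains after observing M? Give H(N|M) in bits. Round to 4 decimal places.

0.5954 bits

Chain rule: H(N|M) = H(M,N) − H(M).
Marginals: p(M) = (0.5600, 0.4400), p(N) = (0.7900, 0.2100).
H(M,N) = 1.5850 bits; H(M) = 0.9896 bits.
H(N|M) = 1.5850 − 0.9896 = 0.5954 bits.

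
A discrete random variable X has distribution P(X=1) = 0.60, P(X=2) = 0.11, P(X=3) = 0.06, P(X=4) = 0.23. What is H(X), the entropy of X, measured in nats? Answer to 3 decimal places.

H(X) = −Σ p·ln p.
  −(0.60)·ln(0.60) = 0.3065
  −(0.11)·ln(0.11) = 0.2428
  −(0.06)·ln(0.06) = 0.1688
  −(0.23)·ln(0.23) = 0.3380
Sum: 0.3065 + 0.2428 + 0.1688 + 0.3380 = 1.056 nats.

1.056 nats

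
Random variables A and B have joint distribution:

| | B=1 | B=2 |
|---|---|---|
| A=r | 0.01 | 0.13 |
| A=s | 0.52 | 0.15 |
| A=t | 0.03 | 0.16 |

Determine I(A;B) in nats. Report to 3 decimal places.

Marginals: p(A) = (0.1400, 0.6700, 0.1900), p(B) = (0.5600, 0.4400).
I(A;B) = H(A) + H(B) − H(A,B).
H(A) = 0.8591, H(B) = 0.6859, H(A,B) = 1.3343.
I(A;B) = 0.8591 + 0.6859 − 1.3343 = 0.211 nats.

0.211 nats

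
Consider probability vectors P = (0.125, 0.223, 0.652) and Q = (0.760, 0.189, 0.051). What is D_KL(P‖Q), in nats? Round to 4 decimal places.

D(P‖Q) = Σ p·ln(p/q).
  0.125·ln(0.125/0.760) = -0.22563
  0.223·ln(0.223/0.189) = 0.03689
  0.652·ln(0.652/0.051) = 1.66144
D(P‖Q) = 1.4727 nats.

1.4727 nats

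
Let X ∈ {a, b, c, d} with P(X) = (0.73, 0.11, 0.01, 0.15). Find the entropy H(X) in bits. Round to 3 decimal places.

H(X) = −Σ p·log₂ p.
  −(0.73)·log₂(0.73) = 0.3314
  −(0.11)·log₂(0.11) = 0.3503
  −(0.01)·log₂(0.01) = 0.0664
  −(0.15)·log₂(0.15) = 0.4105
Sum: 0.3314 + 0.3503 + 0.0664 + 0.4105 = 1.159 bits.

1.159 bits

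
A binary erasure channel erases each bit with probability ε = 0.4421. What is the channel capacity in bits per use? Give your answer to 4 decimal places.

Binary erasure channel: capacity C = 1 − ε.
C = 1 − 0.4421 = 0.5579 bits per channel use.

0.5579 bits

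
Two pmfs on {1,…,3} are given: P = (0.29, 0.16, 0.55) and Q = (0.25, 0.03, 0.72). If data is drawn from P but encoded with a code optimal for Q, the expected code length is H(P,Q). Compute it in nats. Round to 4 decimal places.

1.1438 nats

H(P,Q) = −Σ p·ln q.
  −0.29·ln(0.25) = 0.40203
  −0.16·ln(0.03) = 0.56105
  −0.55·ln(0.72) = 0.18068
H(P,Q) = 1.1438 nats.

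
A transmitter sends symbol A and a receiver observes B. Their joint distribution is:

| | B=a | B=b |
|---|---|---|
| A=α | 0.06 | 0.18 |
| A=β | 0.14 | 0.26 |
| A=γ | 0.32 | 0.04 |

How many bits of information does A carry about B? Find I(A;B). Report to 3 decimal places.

Marginals: p(A) = (0.2400, 0.4000, 0.3600), p(B) = (0.5200, 0.4800).
I(A;B) = H(A) + H(B) − H(A,B).
H(A) = 1.5535, H(B) = 0.9988, H(A,B) = 2.3030.
I(A;B) = 1.5535 + 0.9988 − 2.3030 = 0.249 bits.

0.249 bits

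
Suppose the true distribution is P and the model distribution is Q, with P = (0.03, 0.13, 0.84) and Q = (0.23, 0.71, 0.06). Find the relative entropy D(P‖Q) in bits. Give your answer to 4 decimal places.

2.7916 bits

D(P‖Q) = Σ p·log₂(p/q).
  0.03·log₂(0.03/0.23) = -0.08816
  0.13·log₂(0.13/0.71) = -0.31841
  0.84·log₂(0.84/0.06) = 3.19818
D(P‖Q) = 2.7916 bits.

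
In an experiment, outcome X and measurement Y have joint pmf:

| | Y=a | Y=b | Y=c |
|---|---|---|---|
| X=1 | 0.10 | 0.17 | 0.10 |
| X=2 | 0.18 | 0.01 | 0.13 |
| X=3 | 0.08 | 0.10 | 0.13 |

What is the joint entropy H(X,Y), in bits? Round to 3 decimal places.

H(X,Y) = −Σ p(x,y)·log₂ p(x,y) over all 9 cells.
  cell (1,a): −0.10·log₂0.10 = 0.3322
  cell (1,b): −0.17·log₂0.17 = 0.4346
  cell (1,c): −0.10·log₂0.10 = 0.3322
  cell (2,a): −0.18·log₂0.18 = 0.4453
  cell (2,b): −0.01·log₂0.01 = 0.0664
  cell (2,c): −0.13·log₂0.13 = 0.3826
  cell (3,a): −0.08·log₂0.08 = 0.2915
  cell (3,b): −0.10·log₂0.10 = 0.3322
  cell (3,c): −0.13·log₂0.13 = 0.3826
Sum = 3.000 bits.

3.000 bits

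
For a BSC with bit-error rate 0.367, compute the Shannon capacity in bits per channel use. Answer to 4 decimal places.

Binary symmetric channel: C = 1 − h₂(ε) where h₂ is the binary entropy function.
h₂(0.367) = −0.367·log₂0.367 − 0.633·log₂0.633 = 0.9483.
C = 1 − 0.9483 = 0.0517 bits per channel use.

0.0517 bits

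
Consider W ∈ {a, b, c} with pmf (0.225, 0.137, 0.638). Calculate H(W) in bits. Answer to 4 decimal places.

H(W) = −Σ p·log₂ p.
  −(0.225)·log₂(0.225) = 0.48420
  −(0.137)·log₂(0.137) = 0.39288
  −(0.638)·log₂(0.638) = 0.41366
Sum: 0.48420 + 0.39288 + 0.41366 = 1.2907 bits.

1.2907 bits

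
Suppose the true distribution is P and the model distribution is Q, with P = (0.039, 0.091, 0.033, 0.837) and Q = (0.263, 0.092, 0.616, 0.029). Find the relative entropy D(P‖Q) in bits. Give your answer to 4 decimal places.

D(P‖Q) = Σ p·log₂(p/q).
  0.039·log₂(0.039/0.263) = -0.10739
  0.091·log₂(0.091/0.092) = -0.00143
  0.033·log₂(0.033/0.616) = -0.13934
  0.837·log₂(0.837/0.029) = 4.06037
D(P‖Q) = 3.8122 bits.

3.8122 bits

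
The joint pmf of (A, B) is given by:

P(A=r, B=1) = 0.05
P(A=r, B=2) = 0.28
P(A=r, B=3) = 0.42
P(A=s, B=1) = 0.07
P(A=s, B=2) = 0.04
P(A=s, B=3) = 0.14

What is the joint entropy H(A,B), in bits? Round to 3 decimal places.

2.107 bits

H(A,B) = −Σ p(x,y)·log₂ p(x,y) over all 6 cells.
  cell (r,1): −0.05·log₂0.05 = 0.2161
  cell (r,2): −0.28·log₂0.28 = 0.5142
  cell (r,3): −0.42·log₂0.42 = 0.5256
  cell (s,1): −0.07·log₂0.07 = 0.2686
  cell (s,2): −0.04·log₂0.04 = 0.1858
  cell (s,3): −0.14·log₂0.14 = 0.3971
Sum = 2.107 bits.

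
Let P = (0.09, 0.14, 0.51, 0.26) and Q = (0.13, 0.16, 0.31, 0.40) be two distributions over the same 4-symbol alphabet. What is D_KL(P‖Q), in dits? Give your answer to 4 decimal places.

0.0391 dits

D(P‖Q) = Σ p·log₁₀(p/q).
  0.09·log₁₀(0.09/0.13) = -0.01437
  0.14·log₁₀(0.14/0.16) = -0.00812
  0.51·log₁₀(0.51/0.31) = 0.11027
  0.26·log₁₀(0.26/0.40) = -0.04864
D(P‖Q) = 0.0391 dits.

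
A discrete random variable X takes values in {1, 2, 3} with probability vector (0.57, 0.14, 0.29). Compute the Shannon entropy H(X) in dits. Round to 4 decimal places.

H(X) = −Σ p·log₁₀ p.
  −(0.57)·log₁₀(0.57) = 0.13915
  −(0.14)·log₁₀(0.14) = 0.11954
  −(0.29)·log₁₀(0.29) = 0.15590
Sum: 0.13915 + 0.11954 + 0.15590 = 0.4146 dits.

0.4146 dits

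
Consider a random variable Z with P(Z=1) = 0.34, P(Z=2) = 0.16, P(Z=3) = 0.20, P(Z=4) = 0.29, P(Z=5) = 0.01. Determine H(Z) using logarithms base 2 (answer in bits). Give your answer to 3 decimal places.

2.001 bits

H(Z) = −Σ p·log₂ p.
  −(0.34)·log₂(0.34) = 0.5292
  −(0.16)·log₂(0.16) = 0.4230
  −(0.20)·log₂(0.20) = 0.4644
  −(0.29)·log₂(0.29) = 0.5179
  −(0.01)·log₂(0.01) = 0.0664
Sum: 0.5292 + 0.4230 + 0.4644 + 0.5179 + 0.0664 = 2.001 bits.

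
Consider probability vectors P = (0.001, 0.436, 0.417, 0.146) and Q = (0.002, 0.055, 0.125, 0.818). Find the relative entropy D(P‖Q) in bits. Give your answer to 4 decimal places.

1.6631 bits

D(P‖Q) = Σ p·log₂(p/q).
  0.001·log₂(0.001/0.002) = -0.00100
  0.436·log₂(0.436/0.055) = 1.30226
  0.417·log₂(0.417/0.125) = 0.72480
  0.146·log₂(0.146/0.818) = -0.36298
D(P‖Q) = 1.6631 bits.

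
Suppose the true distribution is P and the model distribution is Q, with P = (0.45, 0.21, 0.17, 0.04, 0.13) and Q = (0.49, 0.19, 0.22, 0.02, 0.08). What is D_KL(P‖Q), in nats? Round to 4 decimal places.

D(P‖Q) = Σ p·ln(p/q).
  0.45·ln(0.45/0.49) = -0.03832
  0.21·ln(0.21/0.19) = 0.02102
  0.17·ln(0.17/0.22) = -0.04383
  0.04·ln(0.04/0.02) = 0.02773
  0.13·ln(0.13/0.08) = 0.06312
D(P‖Q) = 0.0297 nats.

0.0297 nats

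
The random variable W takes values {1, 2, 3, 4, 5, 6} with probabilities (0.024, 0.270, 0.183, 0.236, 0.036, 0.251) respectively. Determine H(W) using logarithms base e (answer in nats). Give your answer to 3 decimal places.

1.561 nats

H(W) = −Σ p·ln p.
  −(0.024)·ln(0.024) = 0.0895
  −(0.270)·ln(0.270) = 0.3535
  −(0.183)·ln(0.183) = 0.3108
  −(0.236)·ln(0.236) = 0.3408
  −(0.036)·ln(0.036) = 0.1197
  −(0.251)·ln(0.251) = 0.3470
Sum: 0.0895 + 0.3535 + 0.3108 + 0.3408 + 0.1197 + 0.3470 = 1.561 nats.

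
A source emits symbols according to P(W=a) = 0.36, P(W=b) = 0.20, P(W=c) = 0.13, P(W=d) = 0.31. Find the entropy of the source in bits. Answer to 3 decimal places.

1.901 bits

H(W) = −Σ p·log₂ p.
  −(0.36)·log₂(0.36) = 0.5306
  −(0.20)·log₂(0.20) = 0.4644
  −(0.13)·log₂(0.13) = 0.3826
  −(0.31)·log₂(0.31) = 0.5238
Sum: 0.5306 + 0.4644 + 0.3826 + 0.5238 = 1.901 bits.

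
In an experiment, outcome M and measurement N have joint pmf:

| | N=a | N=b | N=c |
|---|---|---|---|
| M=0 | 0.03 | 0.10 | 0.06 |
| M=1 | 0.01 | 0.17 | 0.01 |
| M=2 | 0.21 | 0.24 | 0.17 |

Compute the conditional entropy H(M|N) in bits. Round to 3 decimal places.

Chain rule: H(M|N) = H(M,N) − H(N).
Marginals: p(M) = (0.1900, 0.1900, 0.6200), p(N) = (0.2500, 0.5100, 0.2400).
H(M,N) = 2.6965 bits; H(N) = 1.4896 bits.
H(M|N) = 2.6965 − 1.4896 = 1.207 bits.

1.207 bits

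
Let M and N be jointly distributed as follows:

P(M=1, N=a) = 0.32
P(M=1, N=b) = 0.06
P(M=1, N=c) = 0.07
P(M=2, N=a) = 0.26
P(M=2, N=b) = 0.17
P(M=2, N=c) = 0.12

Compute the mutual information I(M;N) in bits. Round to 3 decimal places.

Marginals: p(M) = (0.4500, 0.5500), p(N) = (0.5800, 0.2300, 0.1900).
I(M;N) = H(M) + H(N) − H(M,N).
H(M) = 0.9928, H(N) = 1.3987, H(M,N) = 2.3451.
I(M;N) = 0.9928 + 1.3987 − 2.3451 = 0.046 bits.

0.046 bits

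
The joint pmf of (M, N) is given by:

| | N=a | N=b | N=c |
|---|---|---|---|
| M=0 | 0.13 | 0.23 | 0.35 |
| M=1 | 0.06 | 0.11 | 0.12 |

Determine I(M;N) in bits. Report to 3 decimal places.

0.004 bits

Marginals: p(M) = (0.7100, 0.2900), p(N) = (0.1900, 0.3400, 0.4700).
I(M;N) = Σ p(x,y)·log₂[p(x,y)/(p(x)p(y))].
  (0,a): 0.13·log₂(0.9637) = -0.0069
  (0,b): 0.23·log₂(0.9528) = -0.0161
  (0,c): 0.35·log₂(1.0488) = 0.0241
  (1,a): 0.06·log₂(1.0889) = 0.0074
  (1,b): 0.11·log₂(1.1156) = 0.0174
  (1,c): 0.12·log₂(0.8804) = -0.0221
Sum = 0.004 bits.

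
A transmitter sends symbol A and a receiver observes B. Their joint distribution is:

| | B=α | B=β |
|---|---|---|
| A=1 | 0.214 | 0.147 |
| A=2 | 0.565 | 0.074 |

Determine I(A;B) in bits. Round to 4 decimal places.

0.0795 bits

Marginals: p(A) = (0.3610, 0.6390), p(B) = (0.7790, 0.2210).
I(A;B) = Σ p(x,y)·log₂[p(x,y)/(p(x)p(y))].
  (1,α): 0.214·log₂(0.7610) = -0.08433
  (1,β): 0.147·log₂(1.8425) = 0.12961
  (2,α): 0.565·log₂(1.1350) = 0.10325
  (2,β): 0.074·log₂(0.5240) = -0.06899
Sum = 0.0795 bits.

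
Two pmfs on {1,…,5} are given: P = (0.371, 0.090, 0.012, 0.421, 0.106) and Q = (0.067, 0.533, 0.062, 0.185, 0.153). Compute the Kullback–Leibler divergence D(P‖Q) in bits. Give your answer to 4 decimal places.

1.1000 bits

D(P‖Q) = Σ p·log₂(p/q).
  0.371·log₂(0.371/0.067) = 0.91607
  0.090·log₂(0.090/0.533) = -0.23095
  0.012·log₂(0.012/0.062) = -0.02843
  0.421·log₂(0.421/0.185) = 0.49943
  0.106·log₂(0.106/0.153) = -0.05612
D(P‖Q) = 1.1000 bits.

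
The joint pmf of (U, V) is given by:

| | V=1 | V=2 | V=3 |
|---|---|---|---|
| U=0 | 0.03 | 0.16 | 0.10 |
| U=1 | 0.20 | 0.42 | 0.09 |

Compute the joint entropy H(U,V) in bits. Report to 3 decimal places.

H(U,V) = −Σ p(x,y)·log₂ p(x,y) over all 6 cells.
  cell (0,1): −0.03·log₂0.03 = 0.1518
  cell (0,2): −0.16·log₂0.16 = 0.4230
  cell (0,3): −0.10·log₂0.10 = 0.3322
  cell (1,1): −0.20·log₂0.20 = 0.4644
  cell (1,2): −0.42·log₂0.42 = 0.5256
  cell (1,3): −0.09·log₂0.09 = 0.3127
Sum = 2.210 bits.

2.210 bits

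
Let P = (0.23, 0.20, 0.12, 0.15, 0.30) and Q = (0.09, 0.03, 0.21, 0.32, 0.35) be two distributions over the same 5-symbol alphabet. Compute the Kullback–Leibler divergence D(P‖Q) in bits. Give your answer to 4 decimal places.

D(P‖Q) = Σ p·log₂(p/q).
  0.23·log₂(0.23/0.09) = 0.31134
  0.20·log₂(0.20/0.03) = 0.54739
  0.12·log₂(0.12/0.21) = -0.09688
  0.15·log₂(0.15/0.32) = -0.16397
  0.30·log₂(0.30/0.35) = -0.06672
D(P‖Q) = 0.5312 bits.

0.5312 bits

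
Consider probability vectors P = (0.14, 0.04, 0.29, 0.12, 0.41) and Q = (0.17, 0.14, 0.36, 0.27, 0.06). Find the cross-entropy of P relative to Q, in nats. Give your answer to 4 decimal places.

1.9336 nats

H(P,Q) = −Σ p·ln q.
  −0.14·ln(0.17) = 0.24807
  −0.04·ln(0.14) = 0.07864
  −0.29·ln(0.36) = 0.29628
  −0.12·ln(0.27) = 0.15712
  −0.41·ln(0.06) = 1.15350
H(P,Q) = 1.9336 nats.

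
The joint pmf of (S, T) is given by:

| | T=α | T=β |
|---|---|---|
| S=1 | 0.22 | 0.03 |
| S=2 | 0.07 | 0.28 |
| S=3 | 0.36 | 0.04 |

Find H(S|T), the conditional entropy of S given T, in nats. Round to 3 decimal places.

Chain rule: H(S|T) = H(S,T) − H(T).
Marginals: p(S) = (0.2500, 0.3500, 0.4000), p(T) = (0.6500, 0.3500).
H(S,T) = 1.4774 nats; H(T) = 0.6474 nats.
H(S|T) = 1.4774 − 0.6474 = 0.830 nats.

0.830 nats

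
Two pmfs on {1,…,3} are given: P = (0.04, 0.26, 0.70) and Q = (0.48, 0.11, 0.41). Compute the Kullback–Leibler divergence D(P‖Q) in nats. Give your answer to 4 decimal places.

D(P‖Q) = Σ p·ln(p/q).
  0.04·ln(0.04/0.48) = -0.09940
  0.26·ln(0.26/0.11) = 0.22365
  0.70·ln(0.70/0.41) = 0.37445
D(P‖Q) = 0.4987 nats.

0.4987 nats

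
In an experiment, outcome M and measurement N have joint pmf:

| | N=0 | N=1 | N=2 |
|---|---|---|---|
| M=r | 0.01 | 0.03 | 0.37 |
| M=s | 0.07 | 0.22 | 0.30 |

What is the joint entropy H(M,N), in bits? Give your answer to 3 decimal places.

2.019 bits

H(M,N) = −Σ p(x,y)·log₂ p(x,y) over all 6 cells.
  cell (r,0): −0.01·log₂0.01 = 0.0664
  cell (r,1): −0.03·log₂0.03 = 0.1518
  cell (r,2): −0.37·log₂0.37 = 0.5307
  cell (s,0): −0.07·log₂0.07 = 0.2686
  cell (s,1): −0.22·log₂0.22 = 0.4806
  cell (s,2): −0.30·log₂0.30 = 0.5211
Sum = 2.019 bits.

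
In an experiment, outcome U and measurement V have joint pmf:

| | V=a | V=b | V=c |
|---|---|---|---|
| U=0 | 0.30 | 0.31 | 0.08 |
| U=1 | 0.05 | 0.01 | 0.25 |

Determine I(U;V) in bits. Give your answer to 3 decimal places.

Marginals: p(U) = (0.6900, 0.3100), p(V) = (0.3500, 0.3200, 0.3300).
I(U;V) = H(U) + H(V) − H(U,V).
H(U) = 0.8932, H(V) = 1.5840, H(U,V) = 2.1189.
I(U;V) = 0.8932 + 1.5840 − 2.1189 = 0.358 bits.

0.358 bits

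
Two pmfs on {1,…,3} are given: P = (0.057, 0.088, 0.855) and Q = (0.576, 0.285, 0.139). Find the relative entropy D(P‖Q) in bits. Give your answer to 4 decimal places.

D(P‖Q) = Σ p·log₂(p/q).
  0.057·log₂(0.057/0.576) = -0.19021
  0.088·log₂(0.088/0.285) = -0.14919
  0.855·log₂(0.855/0.139) = 2.24082
D(P‖Q) = 1.9014 bits.

1.9014 bits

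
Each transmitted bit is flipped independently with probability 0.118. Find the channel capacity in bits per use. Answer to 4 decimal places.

Binary symmetric channel: C = 1 − h₂(ε) where h₂ is the binary entropy function.
h₂(0.118) = −0.118·log₂0.118 − 0.882·log₂0.882 = 0.5236.
C = 1 − 0.5236 = 0.4764 bits per channel use.

0.4764 bits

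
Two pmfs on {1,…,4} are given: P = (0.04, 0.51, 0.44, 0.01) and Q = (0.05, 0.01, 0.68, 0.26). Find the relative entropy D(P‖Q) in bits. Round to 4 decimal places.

D(P‖Q) = Σ p·log₂(p/q).
  0.04·log₂(0.04/0.05) = -0.01288
  0.51·log₂(0.51/0.01) = 2.89294
  0.44·log₂(0.44/0.68) = -0.27633
  0.01·log₂(0.01/0.26) = -0.04700
D(P‖Q) = 2.5567 bits.

2.5567 bits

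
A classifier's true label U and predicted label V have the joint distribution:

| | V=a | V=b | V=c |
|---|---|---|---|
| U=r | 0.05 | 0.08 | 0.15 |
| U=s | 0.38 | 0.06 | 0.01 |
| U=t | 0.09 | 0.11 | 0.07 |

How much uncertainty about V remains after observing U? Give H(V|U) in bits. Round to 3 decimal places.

Marginals: p(U) = (0.2800, 0.4500, 0.2700), p(V) = (0.5200, 0.2500, 0.2300).
H(V|U) = Σ p(U) · H(V|U=·).
  U=r: p=0.2800, H(V|U=r) = 1.4426
  U=s: p=0.4500, H(V|U=s) = 0.7156
  U=t: p=0.2700, H(V|U=t) = 1.5610
Weighted sum = 1.147 bits.

1.147 bits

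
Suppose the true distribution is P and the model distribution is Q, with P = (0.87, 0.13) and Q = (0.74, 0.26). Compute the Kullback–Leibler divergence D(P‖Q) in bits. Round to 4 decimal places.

D(P‖Q) = Σ p·log₂(p/q).
  0.87·log₂(0.87/0.74) = 0.20314
  0.13·log₂(0.13/0.26) = -0.13000
D(P‖Q) = 0.0731 bits.

0.0731 bits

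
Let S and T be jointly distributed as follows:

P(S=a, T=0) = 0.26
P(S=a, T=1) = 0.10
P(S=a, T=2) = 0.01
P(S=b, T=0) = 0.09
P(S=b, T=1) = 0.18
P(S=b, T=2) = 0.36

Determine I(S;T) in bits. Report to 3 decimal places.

0.333 bits

Marginals: p(S) = (0.3700, 0.6300), p(T) = (0.3500, 0.2800, 0.3700).
I(S;T) = Σ p(x,y)·log₂[p(x,y)/(p(x)p(y))].
  (a,0): 0.26·log₂(2.0077) = 0.2614
  (a,1): 0.10·log₂(0.9653) = -0.0051
  (a,2): 0.01·log₂(0.0730) = -0.0378
  (b,0): 0.09·log₂(0.4082) = -0.1164
  (b,1): 0.18·log₂(1.0204) = 0.0052
  (b,2): 0.36·log₂(1.5444) = 0.2257
Sum = 0.333 bits.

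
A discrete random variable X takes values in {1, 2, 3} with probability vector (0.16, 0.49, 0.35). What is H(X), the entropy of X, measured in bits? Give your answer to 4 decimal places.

H(X) = −Σ p·log₂ p.
  −(0.16)·log₂(0.16) = 0.42302
  −(0.49)·log₂(0.49) = 0.50428
  −(0.35)·log₂(0.35) = 0.53010
Sum: 0.42302 + 0.50428 + 0.53010 = 1.4574 bits.

1.4574 bits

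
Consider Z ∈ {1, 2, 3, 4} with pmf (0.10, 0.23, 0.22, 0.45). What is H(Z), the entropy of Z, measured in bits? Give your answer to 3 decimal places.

H(Z) = −Σ p·log₂ p.
  −(0.10)·log₂(0.10) = 0.3322
  −(0.23)·log₂(0.23) = 0.4877
  −(0.22)·log₂(0.22) = 0.4806
  −(0.45)·log₂(0.45) = 0.5184
Sum: 0.3322 + 0.4877 + 0.4806 + 0.5184 = 1.819 bits.

1.819 bits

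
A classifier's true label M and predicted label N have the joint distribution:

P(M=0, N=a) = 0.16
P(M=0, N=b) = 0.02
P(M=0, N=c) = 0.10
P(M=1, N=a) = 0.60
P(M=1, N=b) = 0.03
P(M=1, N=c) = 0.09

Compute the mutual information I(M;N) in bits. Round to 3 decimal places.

Marginals: p(M) = (0.2800, 0.7200), p(N) = (0.7600, 0.0500, 0.1900).
I(M;N) = H(M) + H(N) − H(M,N).
H(M) = 0.8555, H(N) = 0.9722, H(M,N) = 1.7747.
I(M;N) = 0.8555 + 0.9722 − 1.7747 = 0.053 bits.

0.053 bits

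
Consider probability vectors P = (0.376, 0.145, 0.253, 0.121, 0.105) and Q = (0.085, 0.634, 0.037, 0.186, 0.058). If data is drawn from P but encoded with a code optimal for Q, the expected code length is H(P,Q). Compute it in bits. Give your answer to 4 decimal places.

H(P,Q) = −Σ p·log₂ q.
  −0.376·log₂(0.085) = 1.33720
  −0.145·log₂(0.634) = 0.09533
  −0.253·log₂(0.037) = 1.20335
  −0.121·log₂(0.186) = 0.29362
  −0.105·log₂(0.058) = 0.43132
H(P,Q) = 3.3608 bits.

3.3608 bits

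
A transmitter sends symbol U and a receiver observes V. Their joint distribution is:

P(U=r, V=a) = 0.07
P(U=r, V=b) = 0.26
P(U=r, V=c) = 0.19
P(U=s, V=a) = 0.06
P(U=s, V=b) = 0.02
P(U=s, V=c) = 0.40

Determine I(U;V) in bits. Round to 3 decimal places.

Marginals: p(U) = (0.5200, 0.4800), p(V) = (0.1300, 0.2800, 0.5900).
I(U;V) = Σ p(x,y)·log₂[p(x,y)/(p(x)p(y))].
  (r,a): 0.07·log₂(1.0355) = 0.0035
  (r,b): 0.26·log₂(1.7857) = 0.2175
  (r,c): 0.19·log₂(0.6193) = -0.1313
  (s,a): 0.06·log₂(0.9615) = -0.0034
  (s,b): 0.02·log₂(0.1488) = -0.0550
  (s,c): 0.40·log₂(1.4124) = 0.1993
Sum = 0.231 bits.

0.231 bits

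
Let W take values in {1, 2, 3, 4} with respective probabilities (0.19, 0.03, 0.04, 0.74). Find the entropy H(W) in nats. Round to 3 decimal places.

0.772 nats

H(W) = −Σ p·ln p.
  −(0.19)·ln(0.19) = 0.3155
  −(0.03)·ln(0.03) = 0.1052
  −(0.04)·ln(0.04) = 0.1288
  −(0.74)·ln(0.74) = 0.2228
Sum: 0.3155 + 0.1052 + 0.1288 + 0.2228 = 0.772 nats.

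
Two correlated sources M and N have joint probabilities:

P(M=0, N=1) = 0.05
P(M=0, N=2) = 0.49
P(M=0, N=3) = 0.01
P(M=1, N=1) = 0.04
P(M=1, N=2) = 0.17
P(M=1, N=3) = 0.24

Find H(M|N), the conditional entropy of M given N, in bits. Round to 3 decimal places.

Marginals: p(M) = (0.5500, 0.4500), p(N) = (0.0900, 0.6600, 0.2500).
H(M|N) = Σ p(N) · H(M|N=·).
  N=1: p=0.0900, H(M|N=1) = 0.9911
  N=2: p=0.6600, H(M|N=2) = 0.8231
  N=3: p=0.2500, H(M|N=3) = 0.2423
Weighted sum = 0.693 bits.

0.693 bits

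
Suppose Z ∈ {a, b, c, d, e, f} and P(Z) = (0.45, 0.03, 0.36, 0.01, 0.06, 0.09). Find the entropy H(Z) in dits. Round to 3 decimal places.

H(Z) = −Σ p·log₁₀ p.
  −(0.45)·log₁₀(0.45) = 0.1561
  −(0.03)·log₁₀(0.03) = 0.0457
  −(0.36)·log₁₀(0.36) = 0.1597
  −(0.01)·log₁₀(0.01) = 0.0200
  −(0.06)·log₁₀(0.06) = 0.0733
  −(0.09)·log₁₀(0.09) = 0.0941
Sum: 0.1561 + 0.0457 + 0.1597 + 0.0200 + 0.0733 + 0.0941 = 0.549 dits.

0.549 dits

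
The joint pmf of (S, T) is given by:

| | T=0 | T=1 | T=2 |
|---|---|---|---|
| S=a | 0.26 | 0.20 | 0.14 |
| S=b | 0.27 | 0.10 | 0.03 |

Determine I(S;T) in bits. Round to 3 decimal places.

Marginals: p(S) = (0.6000, 0.4000), p(T) = (0.5300, 0.3000, 0.1700).
I(S;T) = Σ p(x,y)·log₂[p(x,y)/(p(x)p(y))].
  (a,0): 0.26·log₂(0.8176) = -0.0755
  (a,1): 0.20·log₂(1.1111) = 0.0304
  (a,2): 0.14·log₂(1.3725) = 0.0640
  (b,0): 0.27·log₂(1.2736) = 0.0942
  (b,1): 0.10·log₂(0.8333) = -0.0263
  (b,2): 0.03·log₂(0.4412) = -0.0354
Sum = 0.051 bits.

0.051 bits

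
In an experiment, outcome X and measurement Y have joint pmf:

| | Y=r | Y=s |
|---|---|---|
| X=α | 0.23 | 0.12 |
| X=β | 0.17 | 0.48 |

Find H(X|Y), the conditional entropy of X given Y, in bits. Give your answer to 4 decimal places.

Chain rule: H(X|Y) = H(X,Y) − H(Y).
Marginals: p(X) = (0.3500, 0.6500), p(Y) = (0.4000, 0.6000).
H(X,Y) = 1.7976 bits; H(Y) = 0.9710 bits.
H(X|Y) = 1.7976 − 0.9710 = 0.8266 bits.

0.8266 bits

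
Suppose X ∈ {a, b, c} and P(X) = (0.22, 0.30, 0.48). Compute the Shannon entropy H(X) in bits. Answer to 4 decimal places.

H(X) = −Σ p·log₂ p.
  −(0.22)·log₂(0.22) = 0.48057
  −(0.30)·log₂(0.30) = 0.52109
  −(0.48)·log₂(0.48) = 0.50827
Sum: 0.48057 + 0.52109 + 0.50827 = 1.5099 bits.

1.5099 bits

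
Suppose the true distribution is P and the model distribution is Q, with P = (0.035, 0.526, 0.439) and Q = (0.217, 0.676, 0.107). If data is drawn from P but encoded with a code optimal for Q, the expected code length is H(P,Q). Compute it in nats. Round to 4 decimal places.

1.2406 nats

H(P,Q) = −Σ p·ln q.
  −0.035·ln(0.217) = 0.05348
  −0.526·ln(0.676) = 0.20596
  −0.439·ln(0.107) = 0.98113
H(P,Q) = 1.2406 nats.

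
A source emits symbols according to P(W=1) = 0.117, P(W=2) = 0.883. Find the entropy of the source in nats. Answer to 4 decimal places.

H(W) = −Σ p·ln p.
  −(0.117)·ln(0.117) = 0.25103
  −(0.883)·ln(0.883) = 0.10987
Sum: 0.25103 + 0.10987 = 0.3609 nats.

0.3609 nats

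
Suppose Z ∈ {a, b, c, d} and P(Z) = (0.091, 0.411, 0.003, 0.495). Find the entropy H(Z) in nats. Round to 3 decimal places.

H(Z) = −Σ p·ln p.
  −(0.091)·ln(0.091) = 0.2181
  −(0.411)·ln(0.411) = 0.3654
  −(0.003)·ln(0.003) = 0.0174
  −(0.495)·ln(0.495) = 0.3481
Sum: 0.2181 + 0.3654 + 0.0174 + 0.3481 = 0.949 nats.

0.949 nats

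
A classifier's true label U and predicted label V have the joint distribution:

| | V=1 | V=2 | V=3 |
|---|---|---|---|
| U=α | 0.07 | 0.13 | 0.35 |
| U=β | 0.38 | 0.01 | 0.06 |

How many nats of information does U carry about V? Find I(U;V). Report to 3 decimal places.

0.287 nats

Marginals: p(U) = (0.5500, 0.4500), p(V) = (0.4500, 0.1400, 0.4100).
I(U;V) = H(U) + H(V) − H(U,V).
H(U) = 0.6881, H(V) = 1.0001, H(U,V) = 1.4014.
I(U;V) = 0.6881 + 1.0001 − 1.4014 = 0.287 nats.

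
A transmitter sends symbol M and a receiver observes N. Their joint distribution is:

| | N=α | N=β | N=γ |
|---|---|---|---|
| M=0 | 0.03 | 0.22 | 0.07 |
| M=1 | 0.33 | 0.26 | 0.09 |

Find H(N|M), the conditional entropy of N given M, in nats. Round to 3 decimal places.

Marginals: p(M) = (0.3200, 0.6800), p(N) = (0.3600, 0.4800, 0.1600).
H(N|M) = Σ p(M) · H(N|M=·).
  M=0: p=0.3200, H(N|M=0) = 0.8120
  M=1: p=0.6800, H(N|M=1) = 0.9861
Weighted sum = 0.930 nats.

0.930 nats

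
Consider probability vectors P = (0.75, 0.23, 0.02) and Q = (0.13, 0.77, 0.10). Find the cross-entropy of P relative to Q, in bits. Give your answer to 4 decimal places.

2.3607 bits

H(P,Q) = −Σ p·log₂ q.
  −0.75·log₂(0.13) = 2.20756
  −0.23·log₂(0.77) = 0.08673
  −0.02·log₂(0.10) = 0.06644
H(P,Q) = 2.3607 bits.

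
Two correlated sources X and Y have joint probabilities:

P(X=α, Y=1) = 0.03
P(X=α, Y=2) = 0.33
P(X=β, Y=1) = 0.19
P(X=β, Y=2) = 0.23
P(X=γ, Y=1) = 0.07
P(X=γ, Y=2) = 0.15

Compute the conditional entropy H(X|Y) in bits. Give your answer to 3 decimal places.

Chain rule: H(X|Y) = H(X,Y) − H(Y).
Marginals: p(X) = (0.3600, 0.4200, 0.2200), p(Y) = (0.2900, 0.7100).
H(X,Y) = 2.3016 bits; H(Y) = 0.8687 bits.
H(X|Y) = 2.3016 − 0.8687 = 1.433 bits.

1.433 bits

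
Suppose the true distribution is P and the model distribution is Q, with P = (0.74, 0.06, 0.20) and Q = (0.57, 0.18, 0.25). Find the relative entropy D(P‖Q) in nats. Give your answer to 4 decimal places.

0.0826 nats

D(P‖Q) = Σ p·ln(p/q).
  0.74·ln(0.74/0.57) = 0.19315
  0.06·ln(0.06/0.18) = -0.06592
  0.20·ln(0.20/0.25) = -0.04463
D(P‖Q) = 0.0826 nats.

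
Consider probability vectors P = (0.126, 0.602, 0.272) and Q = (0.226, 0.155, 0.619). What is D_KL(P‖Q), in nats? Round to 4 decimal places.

D(P‖Q) = Σ p·ln(p/q).
  0.126·ln(0.126/0.226) = -0.07362
  0.602·ln(0.602/0.155) = 0.81681
  0.272·ln(0.272/0.619) = -0.22367
D(P‖Q) = 0.5195 nats.

0.5195 nats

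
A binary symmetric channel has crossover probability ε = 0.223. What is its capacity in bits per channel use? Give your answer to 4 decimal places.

Binary symmetric channel: C = 1 − h₂(ε) where h₂ is the binary entropy function.
h₂(0.223) = −0.223·log₂0.223 − 0.777·log₂0.777 = 0.7656.
C = 1 − 0.7656 = 0.2344 bits per channel use.

0.2344 bits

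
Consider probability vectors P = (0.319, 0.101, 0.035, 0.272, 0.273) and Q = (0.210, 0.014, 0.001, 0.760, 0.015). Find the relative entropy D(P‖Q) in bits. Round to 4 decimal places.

D(P‖Q) = Σ p·log₂(p/q).
  0.319·log₂(0.319/0.210) = 0.19241
  0.101·log₂(0.101/0.014) = 0.28794
  0.035·log₂(0.035/0.001) = 0.17952
  0.272·log₂(0.272/0.760) = -0.40321
  0.273·log₂(0.273/0.015) = 1.14274
D(P‖Q) = 1.3994 bits.

1.3994 bits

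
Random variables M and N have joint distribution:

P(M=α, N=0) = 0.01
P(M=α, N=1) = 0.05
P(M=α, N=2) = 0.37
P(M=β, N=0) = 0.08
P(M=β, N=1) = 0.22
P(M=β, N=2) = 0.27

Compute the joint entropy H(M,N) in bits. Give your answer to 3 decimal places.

H(M,N) = −Σ p(x,y)·log₂ p(x,y) over all 6 cells.
  cell (α,0): −0.01·log₂0.01 = 0.0664
  cell (α,1): −0.05·log₂0.05 = 0.2161
  cell (α,2): −0.37·log₂0.37 = 0.5307
  cell (β,0): −0.08·log₂0.08 = 0.2915
  cell (β,1): −0.22·log₂0.22 = 0.4806
  cell (β,2): −0.27·log₂0.27 = 0.5100
Sum = 2.095 bits.

2.095 bits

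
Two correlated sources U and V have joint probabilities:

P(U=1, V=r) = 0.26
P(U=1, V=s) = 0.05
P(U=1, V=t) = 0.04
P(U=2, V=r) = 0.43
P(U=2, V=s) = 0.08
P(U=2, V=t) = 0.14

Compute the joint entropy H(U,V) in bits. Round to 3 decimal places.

H(U,V) = −Σ p(x,y)·log₂ p(x,y) over all 6 cells.
  cell (1,r): −0.26·log₂0.26 = 0.5053
  cell (1,s): −0.05·log₂0.05 = 0.2161
  cell (1,t): −0.04·log₂0.04 = 0.1858
  cell (2,r): −0.43·log₂0.43 = 0.5236
  cell (2,s): −0.08·log₂0.08 = 0.2915
  cell (2,t): −0.14·log₂0.14 = 0.3971
Sum = 2.119 bits.

2.119 bits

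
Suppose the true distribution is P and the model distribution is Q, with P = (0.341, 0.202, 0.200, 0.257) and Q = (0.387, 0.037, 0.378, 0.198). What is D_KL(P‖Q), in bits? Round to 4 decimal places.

0.3454 bits

D(P‖Q) = Σ p·log₂(p/q).
  0.341·log₂(0.341/0.387) = -0.06225
  0.202·log₂(0.202/0.037) = 0.49465
  0.200·log₂(0.200/0.378) = -0.18368
  0.257·log₂(0.257/0.198) = 0.09670
D(P‖Q) = 0.3454 bits.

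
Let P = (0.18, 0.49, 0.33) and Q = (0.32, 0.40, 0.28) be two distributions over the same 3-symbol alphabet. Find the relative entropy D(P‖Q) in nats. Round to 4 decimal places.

D(P‖Q) = Σ p·ln(p/q).
  0.18·ln(0.18/0.32) = -0.10357
  0.49·ln(0.49/0.40) = 0.09944
  0.33·ln(0.33/0.28) = 0.05422
D(P‖Q) = 0.0501 nats.

0.0501 nats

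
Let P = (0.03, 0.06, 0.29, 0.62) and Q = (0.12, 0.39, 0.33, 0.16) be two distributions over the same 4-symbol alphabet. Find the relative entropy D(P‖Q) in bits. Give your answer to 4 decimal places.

D(P‖Q) = Σ p·log₂(p/q).
  0.03·log₂(0.03/0.12) = -0.06000
  0.06·log₂(0.06/0.39) = -0.16203
  0.29·log₂(0.29/0.33) = -0.05406
  0.62·log₂(0.62/0.16) = 1.21160
D(P‖Q) = 0.9355 bits.

0.9355 bits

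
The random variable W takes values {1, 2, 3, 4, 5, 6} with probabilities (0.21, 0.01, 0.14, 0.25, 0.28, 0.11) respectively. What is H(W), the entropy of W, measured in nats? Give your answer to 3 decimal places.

H(W) = −Σ p·ln p.
  −(0.21)·ln(0.21) = 0.3277
  −(0.01)·ln(0.01) = 0.0461
  −(0.14)·ln(0.14) = 0.2753
  −(0.25)·ln(0.25) = 0.3466
  −(0.28)·ln(0.28) = 0.3564
  −(0.11)·ln(0.11) = 0.2428
Sum: 0.3277 + 0.0461 + 0.2753 + 0.3466 + 0.3564 + 0.2428 = 1.595 nats.

1.595 nats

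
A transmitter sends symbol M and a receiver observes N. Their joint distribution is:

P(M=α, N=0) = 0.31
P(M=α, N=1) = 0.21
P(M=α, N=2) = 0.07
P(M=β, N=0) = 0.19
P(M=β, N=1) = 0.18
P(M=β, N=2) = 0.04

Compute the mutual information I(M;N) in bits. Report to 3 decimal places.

Marginals: p(M) = (0.5900, 0.4100), p(N) = (0.5000, 0.3900, 0.1100).
I(M;N) = Σ p(x,y)·log₂[p(x,y)/(p(x)p(y))].
  (α,0): 0.31·log₂(1.0508) = 0.0222
  (α,1): 0.21·log₂(0.9126) = -0.0277
  (α,2): 0.07·log₂(1.0786) = 0.0076
  (β,0): 0.19·log₂(0.9268) = -0.0208
  (β,1): 0.18·log₂(1.1257) = 0.0307
  (β,2): 0.04·log₂(0.8869) = -0.0069
Sum = 0.005 bits.

0.005 bits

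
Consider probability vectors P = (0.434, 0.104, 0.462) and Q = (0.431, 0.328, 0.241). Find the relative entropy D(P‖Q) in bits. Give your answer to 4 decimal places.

0.2658 bits

D(P‖Q) = Σ p·log₂(p/q).
  0.434·log₂(0.434/0.431) = 0.00434
  0.104·log₂(0.104/0.328) = -0.17234
  0.462·log₂(0.462/0.241) = 0.43375
D(P‖Q) = 0.2658 bits.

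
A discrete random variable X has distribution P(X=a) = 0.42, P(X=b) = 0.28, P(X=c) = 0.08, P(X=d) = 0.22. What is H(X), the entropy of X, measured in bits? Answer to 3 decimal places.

H(X) = −Σ p·log₂ p.
  −(0.42)·log₂(0.42) = 0.5256
  −(0.28)·log₂(0.28) = 0.5142
  −(0.08)·log₂(0.08) = 0.2915
  −(0.22)·log₂(0.22) = 0.4806
Sum: 0.5256 + 0.5142 + 0.2915 + 0.4806 = 1.812 bits.

1.812 bits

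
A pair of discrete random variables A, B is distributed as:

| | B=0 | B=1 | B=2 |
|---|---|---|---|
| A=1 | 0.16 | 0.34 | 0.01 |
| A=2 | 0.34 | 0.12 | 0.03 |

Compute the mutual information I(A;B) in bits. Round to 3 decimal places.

Marginals: p(A) = (0.5100, 0.4900), p(B) = (0.5000, 0.4600, 0.0400).
I(A;B) = Σ p(x,y)·log₂[p(x,y)/(p(x)p(y))].
  (1,0): 0.16·log₂(0.6275) = -0.1076
  (1,1): 0.34·log₂(1.4493) = 0.1820
  (1,2): 0.01·log₂(0.4902) = -0.0103
  (2,0): 0.34·log₂(1.3878) = 0.1607
  (2,1): 0.12·log₂(0.5324) = -0.1091
  (2,2): 0.03·log₂(1.5306) = 0.0184
Sum = 0.134 bits.

0.134 bits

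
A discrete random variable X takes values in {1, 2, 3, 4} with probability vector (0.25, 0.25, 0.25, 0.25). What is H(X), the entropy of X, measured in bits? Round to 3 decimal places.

2.000 bits

H(X) = −Σ p·log₂ p.
  −(0.25)·log₂(0.25) = 0.5000
  −(0.25)·log₂(0.25) = 0.5000
  −(0.25)·log₂(0.25) = 0.5000
  −(0.25)·log₂(0.25) = 0.5000
Sum: 0.5000 + 0.5000 + 0.5000 + 0.5000 = 2.000 bits.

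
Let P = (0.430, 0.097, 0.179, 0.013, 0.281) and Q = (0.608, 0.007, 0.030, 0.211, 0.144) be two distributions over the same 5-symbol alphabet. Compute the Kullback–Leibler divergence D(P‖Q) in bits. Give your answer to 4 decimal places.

0.8330 bits

D(P‖Q) = Σ p·log₂(p/q).
  0.430·log₂(0.430/0.608) = -0.21489
  0.097·log₂(0.097/0.007) = 0.36788
  0.179·log₂(0.179/0.030) = 0.46127
  0.013·log₂(0.013/0.211) = -0.05227
  0.281·log₂(0.281/0.144) = 0.27102
D(P‖Q) = 0.8330 bits.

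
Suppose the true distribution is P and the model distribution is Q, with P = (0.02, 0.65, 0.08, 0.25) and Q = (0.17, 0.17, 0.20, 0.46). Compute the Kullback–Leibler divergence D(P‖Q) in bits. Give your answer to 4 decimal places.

0.8703 bits

D(P‖Q) = Σ p·log₂(p/q).
  0.02·log₂(0.02/0.17) = -0.06175
  0.65·log₂(0.65/0.17) = 1.25769
  0.08·log₂(0.08/0.20) = -0.10575
  0.25·log₂(0.25/0.46) = -0.21993
D(P‖Q) = 0.8703 bits.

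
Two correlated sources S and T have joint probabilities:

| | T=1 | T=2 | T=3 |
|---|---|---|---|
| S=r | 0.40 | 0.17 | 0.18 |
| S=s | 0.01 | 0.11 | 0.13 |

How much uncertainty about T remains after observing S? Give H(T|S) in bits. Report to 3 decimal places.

Marginals: p(S) = (0.7500, 0.2500), p(T) = (0.4100, 0.2800, 0.3100).
H(T|S) = Σ p(S) · H(T|S=·).
  S=r: p=0.7500, H(T|S=r) = 1.4632
  S=s: p=0.2500, H(T|S=s) = 1.1975
Weighted sum = 1.397 bits.

1.397 bits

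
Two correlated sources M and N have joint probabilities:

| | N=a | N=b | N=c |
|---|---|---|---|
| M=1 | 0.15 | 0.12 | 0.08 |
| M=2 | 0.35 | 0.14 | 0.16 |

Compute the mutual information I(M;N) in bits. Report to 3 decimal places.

0.014 bits

Marginals: p(M) = (0.3500, 0.6500), p(N) = (0.5000, 0.2600, 0.2400).
I(M;N) = Σ p(x,y)·log₂[p(x,y)/(p(x)p(y))].
  (1,a): 0.15·log₂(0.8571) = -0.0334
  (1,b): 0.12·log₂(1.3187) = 0.0479
  (1,c): 0.08·log₂(0.9524) = -0.0056
  (2,a): 0.35·log₂(1.0769) = 0.0374
  (2,b): 0.14·log₂(0.8284) = -0.0380
  (2,c): 0.16·log₂(1.0256) = 0.0058
Sum = 0.014 bits.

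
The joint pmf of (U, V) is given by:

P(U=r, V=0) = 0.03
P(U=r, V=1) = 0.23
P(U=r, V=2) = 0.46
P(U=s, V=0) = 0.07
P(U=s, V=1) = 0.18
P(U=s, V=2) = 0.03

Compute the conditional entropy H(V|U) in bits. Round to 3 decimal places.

Marginals: p(U) = (0.7200, 0.2800), p(V) = (0.1000, 0.4100, 0.4900).
H(V|U) = Σ p(U) · H(V|U=·).
  U=r: p=0.7200, H(V|U=r) = 1.1299
  U=s: p=0.2800, H(V|U=s) = 1.2550
Weighted sum = 1.165 bits.

1.165 bits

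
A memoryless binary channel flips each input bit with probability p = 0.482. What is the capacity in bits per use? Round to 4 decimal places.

Binary symmetric channel: C = 1 − h₂(ε) where h₂ is the binary entropy function.
h₂(0.482) = −0.482·log₂0.482 − 0.518·log₂0.518 = 0.9991.
C = 1 − 0.9991 = 0.0009 bits per channel use.

0.0009 bits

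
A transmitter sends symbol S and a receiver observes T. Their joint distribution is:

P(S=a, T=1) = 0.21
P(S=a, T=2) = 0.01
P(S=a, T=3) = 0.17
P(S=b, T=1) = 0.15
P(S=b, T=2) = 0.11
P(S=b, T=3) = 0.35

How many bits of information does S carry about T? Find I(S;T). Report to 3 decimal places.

0.088 bits

Marginals: p(S) = (0.3900, 0.6100), p(T) = (0.3600, 0.1200, 0.5200).
I(S;T) = H(S) + H(T) − H(S,T).
H(S) = 0.9648, H(T) = 1.3883, H(S,T) = 2.2648.
I(S;T) = 0.9648 + 1.3883 − 2.2648 = 0.088 bits.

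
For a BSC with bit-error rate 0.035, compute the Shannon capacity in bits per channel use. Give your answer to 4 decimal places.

0.7811 bits

Binary symmetric channel: C = 1 − h₂(ε) where h₂ is the binary entropy function.
h₂(0.035) = −0.035·log₂0.035 − 0.965·log₂0.965 = 0.2189.
C = 1 − 0.2189 = 0.7811 bits per channel use.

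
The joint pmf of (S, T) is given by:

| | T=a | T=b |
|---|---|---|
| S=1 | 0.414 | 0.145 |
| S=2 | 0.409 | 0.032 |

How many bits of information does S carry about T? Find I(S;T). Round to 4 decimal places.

Marginals: p(S) = (0.5590, 0.4410), p(T) = (0.8230, 0.1770).
I(S;T) = H(S) + H(T) − H(S,T).
H(S) = 0.9899, H(T) = 0.6735, H(S,T) = 1.6171.
I(S;T) = 0.9899 + 0.6735 − 1.6171 = 0.0463 bits.

0.0463 bits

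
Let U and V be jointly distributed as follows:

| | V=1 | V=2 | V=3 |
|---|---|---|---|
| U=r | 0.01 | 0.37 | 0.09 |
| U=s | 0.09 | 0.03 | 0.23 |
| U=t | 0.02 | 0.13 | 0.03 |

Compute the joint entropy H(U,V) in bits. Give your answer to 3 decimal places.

2.509 bits

H(U,V) = −Σ p(x,y)·log₂ p(x,y) over all 9 cells.
  cell (r,1): −0.01·log₂0.01 = 0.0664
  cell (r,2): −0.37·log₂0.37 = 0.5307
  cell (r,3): −0.09·log₂0.09 = 0.3127
  cell (s,1): −0.09·log₂0.09 = 0.3127
  cell (s,2): −0.03·log₂0.03 = 0.1518
  cell (s,3): −0.23·log₂0.23 = 0.4877
  cell (t,1): −0.02·log₂0.02 = 0.1129
  cell (t,2): −0.13·log₂0.13 = 0.3826
  cell (t,3): −0.03·log₂0.03 = 0.1518
Sum = 2.509 bits.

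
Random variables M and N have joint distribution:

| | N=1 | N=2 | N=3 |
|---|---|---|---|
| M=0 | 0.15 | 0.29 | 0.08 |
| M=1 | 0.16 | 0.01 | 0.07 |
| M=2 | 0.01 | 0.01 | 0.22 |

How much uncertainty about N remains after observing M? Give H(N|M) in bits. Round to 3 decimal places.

1.113 bits

Marginals: p(M) = (0.5200, 0.2400, 0.2400), p(N) = (0.3200, 0.3100, 0.3700).
H(N|M) = Σ p(M) · H(N|M=·).
  M=0: p=0.5200, H(N|M=0) = 1.4027
  M=1: p=0.2400, H(N|M=1) = 1.0995
  M=2: p=0.2400, H(N|M=2) = 0.4972
Weighted sum = 1.113 bits.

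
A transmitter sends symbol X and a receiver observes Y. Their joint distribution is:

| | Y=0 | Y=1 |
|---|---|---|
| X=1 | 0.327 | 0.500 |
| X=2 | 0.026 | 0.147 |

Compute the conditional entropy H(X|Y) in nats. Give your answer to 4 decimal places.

0.4395 nats

Chain rule: H(X|Y) = H(X,Y) − H(Y).
Marginals: p(X) = (0.8270, 0.1730), p(Y) = (0.3530, 0.6470).
H(X,Y) = 1.0888 nats; H(Y) = 0.6493 nats.
H(X|Y) = 1.0888 − 0.6493 = 0.4395 nats.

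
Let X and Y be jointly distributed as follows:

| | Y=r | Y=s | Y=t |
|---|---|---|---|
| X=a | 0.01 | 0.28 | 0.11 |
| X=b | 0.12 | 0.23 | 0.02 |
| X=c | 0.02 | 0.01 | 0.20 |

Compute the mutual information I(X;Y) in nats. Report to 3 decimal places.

Marginals: p(X) = (0.4000, 0.3700, 0.2300), p(Y) = (0.1500, 0.5200, 0.3300).
I(X;Y) = H(X) + H(Y) − H(X,Y).
H(X) = 1.0724, H(Y) = 0.9905, H(X,Y) = 1.7622.
I(X;Y) = 1.0724 + 0.9905 − 1.7622 = 0.301 nats.

0.301 nats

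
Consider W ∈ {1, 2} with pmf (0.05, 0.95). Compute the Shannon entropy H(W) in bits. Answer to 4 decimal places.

H(W) = −Σ p·log₂ p.
  −(0.05)·log₂(0.05) = 0.21610
  −(0.95)·log₂(0.95) = 0.07030
Sum: 0.21610 + 0.07030 = 0.2864 bits.

0.2864 bits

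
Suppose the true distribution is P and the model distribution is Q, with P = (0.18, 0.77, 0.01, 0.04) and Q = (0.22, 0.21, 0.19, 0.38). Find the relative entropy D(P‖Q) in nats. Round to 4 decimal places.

D(P‖Q) = Σ p·ln(p/q).
  0.18·ln(0.18/0.22) = -0.03612
  0.77·ln(0.77/0.21) = 1.00045
  0.01·ln(0.01/0.19) = -0.02944
  0.04·ln(0.04/0.38) = -0.09005
D(P‖Q) = 0.8448 nats.

0.8448 nats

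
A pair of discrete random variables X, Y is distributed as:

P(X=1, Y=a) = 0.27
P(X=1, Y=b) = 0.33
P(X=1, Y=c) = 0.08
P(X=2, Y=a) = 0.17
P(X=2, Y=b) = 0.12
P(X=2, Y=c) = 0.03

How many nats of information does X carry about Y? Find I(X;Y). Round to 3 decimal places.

0.008 nats

Marginals: p(X) = (0.6800, 0.3200), p(Y) = (0.4400, 0.4500, 0.1100).
I(X;Y) = H(X) + H(Y) − H(X,Y).
H(X) = 0.6269, H(Y) = 0.9634, H(X,Y) = 1.5823.
I(X;Y) = 0.6269 + 0.9634 − 1.5823 = 0.008 nats.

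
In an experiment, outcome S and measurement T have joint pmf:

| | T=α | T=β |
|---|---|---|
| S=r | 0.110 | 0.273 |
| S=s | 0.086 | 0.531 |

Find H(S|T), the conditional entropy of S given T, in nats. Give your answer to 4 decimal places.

0.6495 nats

Chain rule: H(S|T) = H(S,T) − H(T).
Marginals: p(S) = (0.3830, 0.6170), p(T) = (0.1960, 0.8040).
H(S,T) = 1.1443 nats; H(T) = 0.4948 nats.
H(S|T) = 1.1443 − 0.4948 = 0.6495 nats.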